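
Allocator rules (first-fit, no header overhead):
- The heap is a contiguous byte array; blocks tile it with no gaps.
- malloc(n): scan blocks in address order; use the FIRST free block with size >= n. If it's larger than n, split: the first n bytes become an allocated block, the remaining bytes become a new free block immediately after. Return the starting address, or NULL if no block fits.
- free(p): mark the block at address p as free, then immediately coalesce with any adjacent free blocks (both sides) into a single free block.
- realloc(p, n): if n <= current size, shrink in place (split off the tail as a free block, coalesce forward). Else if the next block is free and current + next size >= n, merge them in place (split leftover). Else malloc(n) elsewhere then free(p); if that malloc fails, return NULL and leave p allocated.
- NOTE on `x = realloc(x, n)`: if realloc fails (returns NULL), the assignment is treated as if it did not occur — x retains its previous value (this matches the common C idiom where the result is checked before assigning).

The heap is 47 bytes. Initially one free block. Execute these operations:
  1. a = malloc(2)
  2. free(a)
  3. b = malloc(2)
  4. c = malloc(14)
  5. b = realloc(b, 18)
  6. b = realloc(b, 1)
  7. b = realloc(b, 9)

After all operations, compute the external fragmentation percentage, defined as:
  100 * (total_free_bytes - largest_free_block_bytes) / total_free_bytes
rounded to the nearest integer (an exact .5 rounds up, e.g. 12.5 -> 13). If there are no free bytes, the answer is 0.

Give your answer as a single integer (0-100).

Answer: 8

Derivation:
Op 1: a = malloc(2) -> a = 0; heap: [0-1 ALLOC][2-46 FREE]
Op 2: free(a) -> (freed a); heap: [0-46 FREE]
Op 3: b = malloc(2) -> b = 0; heap: [0-1 ALLOC][2-46 FREE]
Op 4: c = malloc(14) -> c = 2; heap: [0-1 ALLOC][2-15 ALLOC][16-46 FREE]
Op 5: b = realloc(b, 18) -> b = 16; heap: [0-1 FREE][2-15 ALLOC][16-33 ALLOC][34-46 FREE]
Op 6: b = realloc(b, 1) -> b = 16; heap: [0-1 FREE][2-15 ALLOC][16-16 ALLOC][17-46 FREE]
Op 7: b = realloc(b, 9) -> b = 16; heap: [0-1 FREE][2-15 ALLOC][16-24 ALLOC][25-46 FREE]
Free blocks: [2 22] total_free=24 largest=22 -> 100*(24-22)/24 = 200/24 ≈ 8.333 -> rounds to 8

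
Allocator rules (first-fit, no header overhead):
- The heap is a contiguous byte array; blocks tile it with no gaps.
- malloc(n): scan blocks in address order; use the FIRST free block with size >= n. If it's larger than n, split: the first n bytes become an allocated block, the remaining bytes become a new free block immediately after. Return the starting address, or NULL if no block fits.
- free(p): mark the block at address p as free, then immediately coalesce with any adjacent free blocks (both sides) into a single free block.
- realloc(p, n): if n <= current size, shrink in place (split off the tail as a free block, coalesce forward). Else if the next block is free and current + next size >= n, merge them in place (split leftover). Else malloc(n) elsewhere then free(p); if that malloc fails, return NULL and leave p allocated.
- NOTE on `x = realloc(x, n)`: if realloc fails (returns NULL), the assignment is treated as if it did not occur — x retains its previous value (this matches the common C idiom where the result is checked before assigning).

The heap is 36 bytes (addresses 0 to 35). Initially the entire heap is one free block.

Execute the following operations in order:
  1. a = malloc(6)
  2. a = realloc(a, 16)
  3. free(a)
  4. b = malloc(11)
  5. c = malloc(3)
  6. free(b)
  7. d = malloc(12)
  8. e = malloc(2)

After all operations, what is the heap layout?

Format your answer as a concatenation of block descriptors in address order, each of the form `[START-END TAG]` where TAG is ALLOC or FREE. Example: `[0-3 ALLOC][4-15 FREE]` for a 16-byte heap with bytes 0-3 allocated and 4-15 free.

Op 1: a = malloc(6) -> a = 0; heap: [0-5 ALLOC][6-35 FREE]
Op 2: a = realloc(a, 16) -> a = 0; heap: [0-15 ALLOC][16-35 FREE]
Op 3: free(a) -> (freed a); heap: [0-35 FREE]
Op 4: b = malloc(11) -> b = 0; heap: [0-10 ALLOC][11-35 FREE]
Op 5: c = malloc(3) -> c = 11; heap: [0-10 ALLOC][11-13 ALLOC][14-35 FREE]
Op 6: free(b) -> (freed b); heap: [0-10 FREE][11-13 ALLOC][14-35 FREE]
Op 7: d = malloc(12) -> d = 14; heap: [0-10 FREE][11-13 ALLOC][14-25 ALLOC][26-35 FREE]
Op 8: e = malloc(2) -> e = 0; heap: [0-1 ALLOC][2-10 FREE][11-13 ALLOC][14-25 ALLOC][26-35 FREE]

Answer: [0-1 ALLOC][2-10 FREE][11-13 ALLOC][14-25 ALLOC][26-35 FREE]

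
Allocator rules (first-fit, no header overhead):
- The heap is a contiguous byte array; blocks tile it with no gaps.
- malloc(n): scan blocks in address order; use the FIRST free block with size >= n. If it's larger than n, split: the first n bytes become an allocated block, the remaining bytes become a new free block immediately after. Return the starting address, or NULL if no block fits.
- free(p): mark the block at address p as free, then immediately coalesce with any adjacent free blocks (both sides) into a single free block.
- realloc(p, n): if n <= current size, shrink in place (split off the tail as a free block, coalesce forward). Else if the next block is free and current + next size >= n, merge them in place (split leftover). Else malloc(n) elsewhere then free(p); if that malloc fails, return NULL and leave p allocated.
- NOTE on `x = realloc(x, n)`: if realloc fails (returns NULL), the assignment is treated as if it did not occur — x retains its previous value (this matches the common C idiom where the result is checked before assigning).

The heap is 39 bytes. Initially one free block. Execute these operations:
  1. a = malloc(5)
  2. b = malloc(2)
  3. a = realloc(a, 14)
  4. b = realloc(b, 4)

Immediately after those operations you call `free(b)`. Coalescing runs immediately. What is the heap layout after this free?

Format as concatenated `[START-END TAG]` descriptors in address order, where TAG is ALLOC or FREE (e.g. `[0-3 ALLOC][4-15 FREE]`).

Answer: [0-6 FREE][7-20 ALLOC][21-38 FREE]

Derivation:
Op 1: a = malloc(5) -> a = 0; heap: [0-4 ALLOC][5-38 FREE]
Op 2: b = malloc(2) -> b = 5; heap: [0-4 ALLOC][5-6 ALLOC][7-38 FREE]
Op 3: a = realloc(a, 14) -> a = 7; heap: [0-4 FREE][5-6 ALLOC][7-20 ALLOC][21-38 FREE]
Op 4: b = realloc(b, 4) -> b = 0; heap: [0-3 ALLOC][4-6 FREE][7-20 ALLOC][21-38 FREE]
free(b): b = 0 -> block [0-3 ALLOC]; mark free, coalesce with adjacent free neighbors -> [0-6 FREE][7-20 ALLOC][21-38 FREE]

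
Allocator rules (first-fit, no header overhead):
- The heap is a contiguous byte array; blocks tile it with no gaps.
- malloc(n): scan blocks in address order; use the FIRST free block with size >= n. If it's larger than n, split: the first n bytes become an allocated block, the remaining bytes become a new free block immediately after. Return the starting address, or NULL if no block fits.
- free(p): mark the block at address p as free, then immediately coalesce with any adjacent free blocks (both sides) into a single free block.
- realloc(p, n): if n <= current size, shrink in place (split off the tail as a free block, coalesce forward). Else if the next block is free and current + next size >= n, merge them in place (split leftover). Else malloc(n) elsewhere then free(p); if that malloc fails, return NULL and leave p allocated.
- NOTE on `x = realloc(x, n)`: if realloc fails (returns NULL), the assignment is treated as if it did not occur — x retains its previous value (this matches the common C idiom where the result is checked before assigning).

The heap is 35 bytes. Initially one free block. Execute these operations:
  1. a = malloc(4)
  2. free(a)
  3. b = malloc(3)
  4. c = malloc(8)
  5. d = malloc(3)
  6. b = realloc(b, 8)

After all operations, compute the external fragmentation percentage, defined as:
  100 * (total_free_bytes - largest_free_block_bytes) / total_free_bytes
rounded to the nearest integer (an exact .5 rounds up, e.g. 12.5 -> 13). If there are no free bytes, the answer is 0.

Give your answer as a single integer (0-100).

Op 1: a = malloc(4) -> a = 0; heap: [0-3 ALLOC][4-34 FREE]
Op 2: free(a) -> (freed a); heap: [0-34 FREE]
Op 3: b = malloc(3) -> b = 0; heap: [0-2 ALLOC][3-34 FREE]
Op 4: c = malloc(8) -> c = 3; heap: [0-2 ALLOC][3-10 ALLOC][11-34 FREE]
Op 5: d = malloc(3) -> d = 11; heap: [0-2 ALLOC][3-10 ALLOC][11-13 ALLOC][14-34 FREE]
Op 6: b = realloc(b, 8) -> b = 14; heap: [0-2 FREE][3-10 ALLOC][11-13 ALLOC][14-21 ALLOC][22-34 FREE]
Free blocks: [3 13] total_free=16 largest=13 -> 100*(16-13)/16 = 300/16 = 18.75 -> rounds to 19

Answer: 19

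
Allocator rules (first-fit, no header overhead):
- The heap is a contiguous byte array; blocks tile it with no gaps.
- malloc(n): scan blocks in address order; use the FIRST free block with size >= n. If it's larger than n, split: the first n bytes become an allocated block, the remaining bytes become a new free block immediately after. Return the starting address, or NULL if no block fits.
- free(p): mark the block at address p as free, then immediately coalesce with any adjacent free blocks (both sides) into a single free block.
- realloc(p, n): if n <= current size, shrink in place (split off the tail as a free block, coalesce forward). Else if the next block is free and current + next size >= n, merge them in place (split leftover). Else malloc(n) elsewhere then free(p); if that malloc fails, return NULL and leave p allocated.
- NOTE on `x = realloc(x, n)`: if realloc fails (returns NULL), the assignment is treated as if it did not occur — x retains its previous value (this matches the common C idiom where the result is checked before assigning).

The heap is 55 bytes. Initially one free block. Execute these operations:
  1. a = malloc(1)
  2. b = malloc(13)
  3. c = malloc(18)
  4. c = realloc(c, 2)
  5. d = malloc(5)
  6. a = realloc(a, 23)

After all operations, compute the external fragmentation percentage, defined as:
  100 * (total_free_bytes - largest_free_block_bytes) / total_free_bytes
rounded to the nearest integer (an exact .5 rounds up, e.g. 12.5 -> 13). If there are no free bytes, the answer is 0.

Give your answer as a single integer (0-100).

Op 1: a = malloc(1) -> a = 0; heap: [0-0 ALLOC][1-54 FREE]
Op 2: b = malloc(13) -> b = 1; heap: [0-0 ALLOC][1-13 ALLOC][14-54 FREE]
Op 3: c = malloc(18) -> c = 14; heap: [0-0 ALLOC][1-13 ALLOC][14-31 ALLOC][32-54 FREE]
Op 4: c = realloc(c, 2) -> c = 14; heap: [0-0 ALLOC][1-13 ALLOC][14-15 ALLOC][16-54 FREE]
Op 5: d = malloc(5) -> d = 16; heap: [0-0 ALLOC][1-13 ALLOC][14-15 ALLOC][16-20 ALLOC][21-54 FREE]
Op 6: a = realloc(a, 23) -> a = 21; heap: [0-0 FREE][1-13 ALLOC][14-15 ALLOC][16-20 ALLOC][21-43 ALLOC][44-54 FREE]
Free blocks: [1 11] total_free=12 largest=11 -> 100*(12-11)/12 = 100/12 ≈ 8.333 -> rounds to 8

Answer: 8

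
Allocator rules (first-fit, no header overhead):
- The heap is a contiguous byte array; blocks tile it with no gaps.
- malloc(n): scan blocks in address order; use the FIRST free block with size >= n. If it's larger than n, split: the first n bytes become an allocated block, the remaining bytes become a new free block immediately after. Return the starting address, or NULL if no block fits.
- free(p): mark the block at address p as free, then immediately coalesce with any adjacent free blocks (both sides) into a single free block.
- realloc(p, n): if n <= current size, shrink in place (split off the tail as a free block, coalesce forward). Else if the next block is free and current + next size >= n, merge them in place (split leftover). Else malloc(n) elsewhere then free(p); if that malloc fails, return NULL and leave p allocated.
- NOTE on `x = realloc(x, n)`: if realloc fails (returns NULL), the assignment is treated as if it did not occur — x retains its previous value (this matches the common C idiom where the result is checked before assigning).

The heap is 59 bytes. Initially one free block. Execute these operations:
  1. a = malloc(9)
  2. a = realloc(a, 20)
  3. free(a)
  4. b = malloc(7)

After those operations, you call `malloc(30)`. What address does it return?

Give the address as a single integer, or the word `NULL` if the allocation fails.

Answer: 7

Derivation:
Op 1: a = malloc(9) -> a = 0; heap: [0-8 ALLOC][9-58 FREE]
Op 2: a = realloc(a, 20) -> a = 0; heap: [0-19 ALLOC][20-58 FREE]
Op 3: free(a) -> (freed a); heap: [0-58 FREE]
Op 4: b = malloc(7) -> b = 0; heap: [0-6 ALLOC][7-58 FREE]
malloc(30): first-fit scan over [0-6 ALLOC][7-58 FREE] -> 7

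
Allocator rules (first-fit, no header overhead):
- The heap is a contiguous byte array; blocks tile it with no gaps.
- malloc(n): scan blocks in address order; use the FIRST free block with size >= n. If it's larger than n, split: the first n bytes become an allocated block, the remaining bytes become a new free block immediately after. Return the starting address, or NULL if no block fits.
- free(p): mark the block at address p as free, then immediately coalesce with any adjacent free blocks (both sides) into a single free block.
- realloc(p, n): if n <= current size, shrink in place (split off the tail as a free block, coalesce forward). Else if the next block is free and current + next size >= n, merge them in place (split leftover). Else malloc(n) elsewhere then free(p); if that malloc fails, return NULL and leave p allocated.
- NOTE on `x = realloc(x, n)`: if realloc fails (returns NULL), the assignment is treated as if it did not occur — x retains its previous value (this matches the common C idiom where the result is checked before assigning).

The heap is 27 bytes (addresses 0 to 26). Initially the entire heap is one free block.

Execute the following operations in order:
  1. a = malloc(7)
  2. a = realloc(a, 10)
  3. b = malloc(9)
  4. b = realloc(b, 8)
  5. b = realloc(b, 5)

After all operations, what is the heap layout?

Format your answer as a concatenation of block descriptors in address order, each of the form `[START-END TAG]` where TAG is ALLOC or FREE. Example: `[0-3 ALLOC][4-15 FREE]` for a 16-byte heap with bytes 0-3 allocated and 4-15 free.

Op 1: a = malloc(7) -> a = 0; heap: [0-6 ALLOC][7-26 FREE]
Op 2: a = realloc(a, 10) -> a = 0; heap: [0-9 ALLOC][10-26 FREE]
Op 3: b = malloc(9) -> b = 10; heap: [0-9 ALLOC][10-18 ALLOC][19-26 FREE]
Op 4: b = realloc(b, 8) -> b = 10; heap: [0-9 ALLOC][10-17 ALLOC][18-26 FREE]
Op 5: b = realloc(b, 5) -> b = 10; heap: [0-9 ALLOC][10-14 ALLOC][15-26 FREE]

Answer: [0-9 ALLOC][10-14 ALLOC][15-26 FREE]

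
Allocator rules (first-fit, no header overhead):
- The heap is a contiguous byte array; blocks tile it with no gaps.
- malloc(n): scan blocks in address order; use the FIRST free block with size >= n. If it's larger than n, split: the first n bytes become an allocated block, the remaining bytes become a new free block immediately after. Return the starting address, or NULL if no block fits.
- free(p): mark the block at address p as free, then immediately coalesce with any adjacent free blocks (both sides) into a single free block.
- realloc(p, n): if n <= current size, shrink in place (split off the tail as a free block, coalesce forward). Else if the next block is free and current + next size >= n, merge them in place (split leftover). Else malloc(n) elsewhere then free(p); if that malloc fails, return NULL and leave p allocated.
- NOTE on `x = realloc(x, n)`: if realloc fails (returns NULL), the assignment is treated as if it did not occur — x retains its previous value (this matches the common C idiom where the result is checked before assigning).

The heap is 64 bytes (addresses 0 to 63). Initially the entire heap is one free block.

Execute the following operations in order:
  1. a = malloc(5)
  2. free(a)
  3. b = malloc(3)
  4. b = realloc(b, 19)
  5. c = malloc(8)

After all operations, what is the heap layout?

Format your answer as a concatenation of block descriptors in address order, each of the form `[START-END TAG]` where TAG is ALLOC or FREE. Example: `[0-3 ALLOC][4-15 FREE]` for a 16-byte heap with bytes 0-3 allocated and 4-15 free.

Op 1: a = malloc(5) -> a = 0; heap: [0-4 ALLOC][5-63 FREE]
Op 2: free(a) -> (freed a); heap: [0-63 FREE]
Op 3: b = malloc(3) -> b = 0; heap: [0-2 ALLOC][3-63 FREE]
Op 4: b = realloc(b, 19) -> b = 0; heap: [0-18 ALLOC][19-63 FREE]
Op 5: c = malloc(8) -> c = 19; heap: [0-18 ALLOC][19-26 ALLOC][27-63 FREE]

Answer: [0-18 ALLOC][19-26 ALLOC][27-63 FREE]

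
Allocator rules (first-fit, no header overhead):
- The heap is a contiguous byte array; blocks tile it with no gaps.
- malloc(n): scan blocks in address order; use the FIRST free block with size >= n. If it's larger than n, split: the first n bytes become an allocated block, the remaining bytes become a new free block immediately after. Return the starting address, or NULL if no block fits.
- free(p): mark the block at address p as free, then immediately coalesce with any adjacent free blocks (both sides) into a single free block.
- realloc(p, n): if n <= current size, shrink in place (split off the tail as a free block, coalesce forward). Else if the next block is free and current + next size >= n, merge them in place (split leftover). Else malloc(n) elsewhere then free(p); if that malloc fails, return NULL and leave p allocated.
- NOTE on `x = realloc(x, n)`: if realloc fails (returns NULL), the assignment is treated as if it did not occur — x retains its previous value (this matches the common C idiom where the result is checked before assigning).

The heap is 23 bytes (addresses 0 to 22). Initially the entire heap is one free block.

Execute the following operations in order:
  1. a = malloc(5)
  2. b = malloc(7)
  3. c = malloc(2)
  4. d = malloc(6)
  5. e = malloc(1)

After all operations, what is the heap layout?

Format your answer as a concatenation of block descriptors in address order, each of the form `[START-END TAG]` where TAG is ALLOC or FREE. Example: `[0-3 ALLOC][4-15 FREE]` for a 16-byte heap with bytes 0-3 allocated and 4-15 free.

Answer: [0-4 ALLOC][5-11 ALLOC][12-13 ALLOC][14-19 ALLOC][20-20 ALLOC][21-22 FREE]

Derivation:
Op 1: a = malloc(5) -> a = 0; heap: [0-4 ALLOC][5-22 FREE]
Op 2: b = malloc(7) -> b = 5; heap: [0-4 ALLOC][5-11 ALLOC][12-22 FREE]
Op 3: c = malloc(2) -> c = 12; heap: [0-4 ALLOC][5-11 ALLOC][12-13 ALLOC][14-22 FREE]
Op 4: d = malloc(6) -> d = 14; heap: [0-4 ALLOC][5-11 ALLOC][12-13 ALLOC][14-19 ALLOC][20-22 FREE]
Op 5: e = malloc(1) -> e = 20; heap: [0-4 ALLOC][5-11 ALLOC][12-13 ALLOC][14-19 ALLOC][20-20 ALLOC][21-22 FREE]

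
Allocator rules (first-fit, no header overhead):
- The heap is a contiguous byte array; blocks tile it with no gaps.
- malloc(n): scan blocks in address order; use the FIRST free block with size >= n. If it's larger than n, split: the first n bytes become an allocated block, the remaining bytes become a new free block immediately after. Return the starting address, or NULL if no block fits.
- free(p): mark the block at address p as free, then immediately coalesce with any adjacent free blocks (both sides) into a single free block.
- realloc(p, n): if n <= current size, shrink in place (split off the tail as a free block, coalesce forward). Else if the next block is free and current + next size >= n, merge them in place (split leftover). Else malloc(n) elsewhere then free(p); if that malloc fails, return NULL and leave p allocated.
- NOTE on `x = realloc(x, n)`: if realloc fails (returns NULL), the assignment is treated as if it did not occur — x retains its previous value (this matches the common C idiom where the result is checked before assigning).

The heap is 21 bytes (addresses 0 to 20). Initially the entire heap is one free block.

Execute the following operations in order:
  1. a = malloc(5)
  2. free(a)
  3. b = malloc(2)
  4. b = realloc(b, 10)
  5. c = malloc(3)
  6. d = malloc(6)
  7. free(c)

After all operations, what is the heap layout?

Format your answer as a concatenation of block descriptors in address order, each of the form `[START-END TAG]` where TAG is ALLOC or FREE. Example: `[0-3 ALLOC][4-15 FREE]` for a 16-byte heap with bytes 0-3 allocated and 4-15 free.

Answer: [0-9 ALLOC][10-12 FREE][13-18 ALLOC][19-20 FREE]

Derivation:
Op 1: a = malloc(5) -> a = 0; heap: [0-4 ALLOC][5-20 FREE]
Op 2: free(a) -> (freed a); heap: [0-20 FREE]
Op 3: b = malloc(2) -> b = 0; heap: [0-1 ALLOC][2-20 FREE]
Op 4: b = realloc(b, 10) -> b = 0; heap: [0-9 ALLOC][10-20 FREE]
Op 5: c = malloc(3) -> c = 10; heap: [0-9 ALLOC][10-12 ALLOC][13-20 FREE]
Op 6: d = malloc(6) -> d = 13; heap: [0-9 ALLOC][10-12 ALLOC][13-18 ALLOC][19-20 FREE]
Op 7: free(c) -> (freed c); heap: [0-9 ALLOC][10-12 FREE][13-18 ALLOC][19-20 FREE]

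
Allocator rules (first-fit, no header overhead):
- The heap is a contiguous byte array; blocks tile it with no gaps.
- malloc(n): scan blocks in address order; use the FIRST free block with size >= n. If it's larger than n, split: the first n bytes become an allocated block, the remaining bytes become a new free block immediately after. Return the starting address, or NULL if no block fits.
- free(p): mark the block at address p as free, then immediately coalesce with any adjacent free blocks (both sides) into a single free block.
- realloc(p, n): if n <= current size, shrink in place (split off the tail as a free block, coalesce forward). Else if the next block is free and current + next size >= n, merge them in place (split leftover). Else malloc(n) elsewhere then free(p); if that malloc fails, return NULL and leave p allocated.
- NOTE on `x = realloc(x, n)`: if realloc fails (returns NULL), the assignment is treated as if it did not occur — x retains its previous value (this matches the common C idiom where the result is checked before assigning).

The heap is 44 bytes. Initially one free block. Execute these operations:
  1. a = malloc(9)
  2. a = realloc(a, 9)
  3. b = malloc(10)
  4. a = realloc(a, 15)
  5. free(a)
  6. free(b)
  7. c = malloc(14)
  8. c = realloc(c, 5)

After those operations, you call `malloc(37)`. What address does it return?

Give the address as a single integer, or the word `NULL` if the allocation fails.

Answer: 5

Derivation:
Op 1: a = malloc(9) -> a = 0; heap: [0-8 ALLOC][9-43 FREE]
Op 2: a = realloc(a, 9) -> a = 0; heap: [0-8 ALLOC][9-43 FREE]
Op 3: b = malloc(10) -> b = 9; heap: [0-8 ALLOC][9-18 ALLOC][19-43 FREE]
Op 4: a = realloc(a, 15) -> a = 19; heap: [0-8 FREE][9-18 ALLOC][19-33 ALLOC][34-43 FREE]
Op 5: free(a) -> (freed a); heap: [0-8 FREE][9-18 ALLOC][19-43 FREE]
Op 6: free(b) -> (freed b); heap: [0-43 FREE]
Op 7: c = malloc(14) -> c = 0; heap: [0-13 ALLOC][14-43 FREE]
Op 8: c = realloc(c, 5) -> c = 0; heap: [0-4 ALLOC][5-43 FREE]
malloc(37): first-fit scan over [0-4 ALLOC][5-43 FREE] -> 5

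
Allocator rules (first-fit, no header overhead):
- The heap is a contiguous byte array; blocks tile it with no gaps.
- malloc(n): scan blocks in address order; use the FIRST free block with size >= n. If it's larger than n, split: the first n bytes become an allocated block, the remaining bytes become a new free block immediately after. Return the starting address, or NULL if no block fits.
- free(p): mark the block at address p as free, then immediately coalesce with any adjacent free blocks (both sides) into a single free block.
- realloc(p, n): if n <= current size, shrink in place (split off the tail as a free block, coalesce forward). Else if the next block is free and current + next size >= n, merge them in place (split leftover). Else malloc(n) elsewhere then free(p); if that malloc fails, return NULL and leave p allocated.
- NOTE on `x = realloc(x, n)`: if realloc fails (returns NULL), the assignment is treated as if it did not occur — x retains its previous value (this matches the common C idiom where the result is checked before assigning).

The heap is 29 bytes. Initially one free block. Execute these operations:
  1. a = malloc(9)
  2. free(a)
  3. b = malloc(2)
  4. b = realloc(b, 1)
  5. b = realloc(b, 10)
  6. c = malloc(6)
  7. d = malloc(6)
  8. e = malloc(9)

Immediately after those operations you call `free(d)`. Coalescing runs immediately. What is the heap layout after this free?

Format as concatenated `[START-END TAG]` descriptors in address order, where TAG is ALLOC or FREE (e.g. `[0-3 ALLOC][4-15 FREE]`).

Op 1: a = malloc(9) -> a = 0; heap: [0-8 ALLOC][9-28 FREE]
Op 2: free(a) -> (freed a); heap: [0-28 FREE]
Op 3: b = malloc(2) -> b = 0; heap: [0-1 ALLOC][2-28 FREE]
Op 4: b = realloc(b, 1) -> b = 0; heap: [0-0 ALLOC][1-28 FREE]
Op 5: b = realloc(b, 10) -> b = 0; heap: [0-9 ALLOC][10-28 FREE]
Op 6: c = malloc(6) -> c = 10; heap: [0-9 ALLOC][10-15 ALLOC][16-28 FREE]
Op 7: d = malloc(6) -> d = 16; heap: [0-9 ALLOC][10-15 ALLOC][16-21 ALLOC][22-28 FREE]
Op 8: e = malloc(9) -> e = NULL; heap: [0-9 ALLOC][10-15 ALLOC][16-21 ALLOC][22-28 FREE]
free(d): d = 16 -> block [16-21 ALLOC]; mark free, coalesce with adjacent free neighbors -> [0-9 ALLOC][10-15 ALLOC][16-28 FREE]

Answer: [0-9 ALLOC][10-15 ALLOC][16-28 FREE]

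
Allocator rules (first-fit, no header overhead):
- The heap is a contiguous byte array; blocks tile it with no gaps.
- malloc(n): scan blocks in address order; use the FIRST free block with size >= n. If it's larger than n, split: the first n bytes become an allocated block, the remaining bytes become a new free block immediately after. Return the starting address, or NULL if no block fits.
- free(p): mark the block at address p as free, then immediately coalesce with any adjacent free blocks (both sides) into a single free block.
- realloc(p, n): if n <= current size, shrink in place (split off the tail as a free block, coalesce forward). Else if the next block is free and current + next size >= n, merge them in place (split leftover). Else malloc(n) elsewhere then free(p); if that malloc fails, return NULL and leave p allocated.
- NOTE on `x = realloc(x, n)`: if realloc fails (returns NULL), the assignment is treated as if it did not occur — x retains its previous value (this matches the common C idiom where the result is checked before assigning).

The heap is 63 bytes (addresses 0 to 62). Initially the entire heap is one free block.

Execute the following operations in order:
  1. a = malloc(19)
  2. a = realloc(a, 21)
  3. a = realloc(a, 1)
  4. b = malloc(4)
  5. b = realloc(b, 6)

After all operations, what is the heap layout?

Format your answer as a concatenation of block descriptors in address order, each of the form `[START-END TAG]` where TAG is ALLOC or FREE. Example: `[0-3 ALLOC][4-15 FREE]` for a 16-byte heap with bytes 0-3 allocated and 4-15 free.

Answer: [0-0 ALLOC][1-6 ALLOC][7-62 FREE]

Derivation:
Op 1: a = malloc(19) -> a = 0; heap: [0-18 ALLOC][19-62 FREE]
Op 2: a = realloc(a, 21) -> a = 0; heap: [0-20 ALLOC][21-62 FREE]
Op 3: a = realloc(a, 1) -> a = 0; heap: [0-0 ALLOC][1-62 FREE]
Op 4: b = malloc(4) -> b = 1; heap: [0-0 ALLOC][1-4 ALLOC][5-62 FREE]
Op 5: b = realloc(b, 6) -> b = 1; heap: [0-0 ALLOC][1-6 ALLOC][7-62 FREE]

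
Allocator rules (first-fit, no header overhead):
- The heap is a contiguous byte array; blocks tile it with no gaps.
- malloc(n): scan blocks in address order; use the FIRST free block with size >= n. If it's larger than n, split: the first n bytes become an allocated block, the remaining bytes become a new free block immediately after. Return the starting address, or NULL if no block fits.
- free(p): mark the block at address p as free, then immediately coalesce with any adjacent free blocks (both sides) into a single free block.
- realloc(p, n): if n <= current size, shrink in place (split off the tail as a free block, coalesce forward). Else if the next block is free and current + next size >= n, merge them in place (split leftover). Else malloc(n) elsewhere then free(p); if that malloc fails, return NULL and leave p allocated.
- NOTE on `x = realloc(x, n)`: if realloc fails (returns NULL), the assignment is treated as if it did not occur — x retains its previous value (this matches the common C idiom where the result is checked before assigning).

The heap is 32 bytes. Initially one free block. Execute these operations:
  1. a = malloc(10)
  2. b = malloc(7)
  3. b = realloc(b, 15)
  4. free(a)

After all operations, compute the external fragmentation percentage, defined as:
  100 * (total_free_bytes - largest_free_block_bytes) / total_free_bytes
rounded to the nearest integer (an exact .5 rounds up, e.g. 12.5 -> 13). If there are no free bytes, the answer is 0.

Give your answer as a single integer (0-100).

Op 1: a = malloc(10) -> a = 0; heap: [0-9 ALLOC][10-31 FREE]
Op 2: b = malloc(7) -> b = 10; heap: [0-9 ALLOC][10-16 ALLOC][17-31 FREE]
Op 3: b = realloc(b, 15) -> b = 10; heap: [0-9 ALLOC][10-24 ALLOC][25-31 FREE]
Op 4: free(a) -> (freed a); heap: [0-9 FREE][10-24 ALLOC][25-31 FREE]
Free blocks: [10 7] total_free=17 largest=10 -> 100*(17-10)/17 = 700/17 ≈ 41.176 -> rounds to 41

Answer: 41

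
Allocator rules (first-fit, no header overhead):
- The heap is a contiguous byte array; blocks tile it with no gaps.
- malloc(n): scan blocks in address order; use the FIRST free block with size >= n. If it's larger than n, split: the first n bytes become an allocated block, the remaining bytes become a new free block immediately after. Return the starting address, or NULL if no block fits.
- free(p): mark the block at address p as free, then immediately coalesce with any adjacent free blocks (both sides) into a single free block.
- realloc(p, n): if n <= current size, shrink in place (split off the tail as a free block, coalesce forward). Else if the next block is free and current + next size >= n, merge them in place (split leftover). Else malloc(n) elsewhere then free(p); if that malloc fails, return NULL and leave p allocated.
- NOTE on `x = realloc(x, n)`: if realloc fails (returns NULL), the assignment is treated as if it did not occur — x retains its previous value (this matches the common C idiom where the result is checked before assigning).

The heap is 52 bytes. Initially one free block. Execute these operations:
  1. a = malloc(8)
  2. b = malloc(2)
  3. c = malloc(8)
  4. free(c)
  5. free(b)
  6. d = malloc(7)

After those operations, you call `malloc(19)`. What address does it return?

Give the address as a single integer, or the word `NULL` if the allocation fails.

Op 1: a = malloc(8) -> a = 0; heap: [0-7 ALLOC][8-51 FREE]
Op 2: b = malloc(2) -> b = 8; heap: [0-7 ALLOC][8-9 ALLOC][10-51 FREE]
Op 3: c = malloc(8) -> c = 10; heap: [0-7 ALLOC][8-9 ALLOC][10-17 ALLOC][18-51 FREE]
Op 4: free(c) -> (freed c); heap: [0-7 ALLOC][8-9 ALLOC][10-51 FREE]
Op 5: free(b) -> (freed b); heap: [0-7 ALLOC][8-51 FREE]
Op 6: d = malloc(7) -> d = 8; heap: [0-7 ALLOC][8-14 ALLOC][15-51 FREE]
malloc(19): first-fit scan over [0-7 ALLOC][8-14 ALLOC][15-51 FREE] -> 15

Answer: 15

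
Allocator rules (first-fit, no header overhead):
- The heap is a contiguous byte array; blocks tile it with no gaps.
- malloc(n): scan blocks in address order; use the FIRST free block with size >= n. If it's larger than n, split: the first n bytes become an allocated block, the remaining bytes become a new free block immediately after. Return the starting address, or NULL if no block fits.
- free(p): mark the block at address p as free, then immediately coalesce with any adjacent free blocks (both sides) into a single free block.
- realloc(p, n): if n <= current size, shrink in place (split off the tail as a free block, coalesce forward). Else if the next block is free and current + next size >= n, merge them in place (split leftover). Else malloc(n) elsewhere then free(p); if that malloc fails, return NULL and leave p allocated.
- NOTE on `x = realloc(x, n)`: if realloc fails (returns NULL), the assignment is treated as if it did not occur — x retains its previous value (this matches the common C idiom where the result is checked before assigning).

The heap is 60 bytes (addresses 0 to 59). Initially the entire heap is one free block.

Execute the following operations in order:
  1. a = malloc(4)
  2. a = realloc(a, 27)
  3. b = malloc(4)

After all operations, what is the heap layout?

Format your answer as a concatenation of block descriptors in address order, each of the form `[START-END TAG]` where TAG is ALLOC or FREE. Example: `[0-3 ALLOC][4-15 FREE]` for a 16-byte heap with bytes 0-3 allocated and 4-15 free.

Answer: [0-26 ALLOC][27-30 ALLOC][31-59 FREE]

Derivation:
Op 1: a = malloc(4) -> a = 0; heap: [0-3 ALLOC][4-59 FREE]
Op 2: a = realloc(a, 27) -> a = 0; heap: [0-26 ALLOC][27-59 FREE]
Op 3: b = malloc(4) -> b = 27; heap: [0-26 ALLOC][27-30 ALLOC][31-59 FREE]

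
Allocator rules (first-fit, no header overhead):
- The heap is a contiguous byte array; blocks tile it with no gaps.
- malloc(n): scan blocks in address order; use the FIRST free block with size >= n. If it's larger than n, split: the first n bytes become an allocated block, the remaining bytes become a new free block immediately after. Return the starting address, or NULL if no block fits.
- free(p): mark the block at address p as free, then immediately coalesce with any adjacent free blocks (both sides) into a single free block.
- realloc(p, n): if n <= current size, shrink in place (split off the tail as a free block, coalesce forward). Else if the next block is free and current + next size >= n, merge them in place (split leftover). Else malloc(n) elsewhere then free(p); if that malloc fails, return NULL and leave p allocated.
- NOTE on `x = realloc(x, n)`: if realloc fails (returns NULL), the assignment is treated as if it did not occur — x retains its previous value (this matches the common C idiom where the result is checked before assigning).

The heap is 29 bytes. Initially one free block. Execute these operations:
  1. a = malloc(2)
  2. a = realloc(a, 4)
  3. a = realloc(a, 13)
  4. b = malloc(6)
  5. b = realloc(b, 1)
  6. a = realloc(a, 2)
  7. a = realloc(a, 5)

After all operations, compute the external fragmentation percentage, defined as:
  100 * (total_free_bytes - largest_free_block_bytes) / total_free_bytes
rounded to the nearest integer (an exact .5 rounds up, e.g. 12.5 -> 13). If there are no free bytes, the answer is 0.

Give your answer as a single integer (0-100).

Op 1: a = malloc(2) -> a = 0; heap: [0-1 ALLOC][2-28 FREE]
Op 2: a = realloc(a, 4) -> a = 0; heap: [0-3 ALLOC][4-28 FREE]
Op 3: a = realloc(a, 13) -> a = 0; heap: [0-12 ALLOC][13-28 FREE]
Op 4: b = malloc(6) -> b = 13; heap: [0-12 ALLOC][13-18 ALLOC][19-28 FREE]
Op 5: b = realloc(b, 1) -> b = 13; heap: [0-12 ALLOC][13-13 ALLOC][14-28 FREE]
Op 6: a = realloc(a, 2) -> a = 0; heap: [0-1 ALLOC][2-12 FREE][13-13 ALLOC][14-28 FREE]
Op 7: a = realloc(a, 5) -> a = 0; heap: [0-4 ALLOC][5-12 FREE][13-13 ALLOC][14-28 FREE]
Free blocks: [8 15] total_free=23 largest=15 -> 100*(23-15)/23 = 800/23 ≈ 34.783 -> rounds to 35

Answer: 35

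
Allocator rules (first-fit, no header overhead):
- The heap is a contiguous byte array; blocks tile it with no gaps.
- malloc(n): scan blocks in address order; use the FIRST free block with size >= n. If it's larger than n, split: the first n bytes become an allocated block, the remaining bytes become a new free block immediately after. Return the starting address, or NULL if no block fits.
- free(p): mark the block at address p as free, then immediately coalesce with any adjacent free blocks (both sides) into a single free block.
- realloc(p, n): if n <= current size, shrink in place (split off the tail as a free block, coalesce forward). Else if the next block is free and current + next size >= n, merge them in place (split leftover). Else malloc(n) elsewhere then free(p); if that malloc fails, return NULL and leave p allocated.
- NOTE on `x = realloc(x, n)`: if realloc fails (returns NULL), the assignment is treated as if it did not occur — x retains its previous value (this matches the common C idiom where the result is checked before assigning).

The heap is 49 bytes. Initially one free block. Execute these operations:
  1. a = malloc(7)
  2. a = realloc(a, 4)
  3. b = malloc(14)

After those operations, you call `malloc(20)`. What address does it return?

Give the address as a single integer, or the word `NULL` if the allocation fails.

Answer: 18

Derivation:
Op 1: a = malloc(7) -> a = 0; heap: [0-6 ALLOC][7-48 FREE]
Op 2: a = realloc(a, 4) -> a = 0; heap: [0-3 ALLOC][4-48 FREE]
Op 3: b = malloc(14) -> b = 4; heap: [0-3 ALLOC][4-17 ALLOC][18-48 FREE]
malloc(20): first-fit scan over [0-3 ALLOC][4-17 ALLOC][18-48 FREE] -> 18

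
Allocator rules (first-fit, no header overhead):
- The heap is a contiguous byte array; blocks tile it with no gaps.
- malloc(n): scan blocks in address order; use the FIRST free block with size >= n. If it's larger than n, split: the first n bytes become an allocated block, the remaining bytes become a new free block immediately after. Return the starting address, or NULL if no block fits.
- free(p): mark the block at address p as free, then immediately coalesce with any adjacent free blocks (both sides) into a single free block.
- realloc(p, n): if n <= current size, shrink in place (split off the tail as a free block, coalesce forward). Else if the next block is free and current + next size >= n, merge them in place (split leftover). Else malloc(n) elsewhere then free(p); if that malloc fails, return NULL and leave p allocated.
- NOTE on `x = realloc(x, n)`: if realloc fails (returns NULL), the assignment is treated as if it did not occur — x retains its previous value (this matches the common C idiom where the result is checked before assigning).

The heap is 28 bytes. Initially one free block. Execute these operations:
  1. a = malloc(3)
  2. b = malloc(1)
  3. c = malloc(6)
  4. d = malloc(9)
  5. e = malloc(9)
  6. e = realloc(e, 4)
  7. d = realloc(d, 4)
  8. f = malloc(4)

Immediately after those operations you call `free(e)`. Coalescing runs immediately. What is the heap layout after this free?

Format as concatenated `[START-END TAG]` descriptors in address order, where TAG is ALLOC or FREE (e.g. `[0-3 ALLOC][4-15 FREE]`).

Op 1: a = malloc(3) -> a = 0; heap: [0-2 ALLOC][3-27 FREE]
Op 2: b = malloc(1) -> b = 3; heap: [0-2 ALLOC][3-3 ALLOC][4-27 FREE]
Op 3: c = malloc(6) -> c = 4; heap: [0-2 ALLOC][3-3 ALLOC][4-9 ALLOC][10-27 FREE]
Op 4: d = malloc(9) -> d = 10; heap: [0-2 ALLOC][3-3 ALLOC][4-9 ALLOC][10-18 ALLOC][19-27 FREE]
Op 5: e = malloc(9) -> e = 19; heap: [0-2 ALLOC][3-3 ALLOC][4-9 ALLOC][10-18 ALLOC][19-27 ALLOC]
Op 6: e = realloc(e, 4) -> e = 19; heap: [0-2 ALLOC][3-3 ALLOC][4-9 ALLOC][10-18 ALLOC][19-22 ALLOC][23-27 FREE]
Op 7: d = realloc(d, 4) -> d = 10; heap: [0-2 ALLOC][3-3 ALLOC][4-9 ALLOC][10-13 ALLOC][14-18 FREE][19-22 ALLOC][23-27 FREE]
Op 8: f = malloc(4) -> f = 14; heap: [0-2 ALLOC][3-3 ALLOC][4-9 ALLOC][10-13 ALLOC][14-17 ALLOC][18-18 FREE][19-22 ALLOC][23-27 FREE]
free(e): e = 19 -> block [19-22 ALLOC]; mark free, coalesce with adjacent free neighbors -> [0-2 ALLOC][3-3 ALLOC][4-9 ALLOC][10-13 ALLOC][14-17 ALLOC][18-27 FREE]

Answer: [0-2 ALLOC][3-3 ALLOC][4-9 ALLOC][10-13 ALLOC][14-17 ALLOC][18-27 FREE]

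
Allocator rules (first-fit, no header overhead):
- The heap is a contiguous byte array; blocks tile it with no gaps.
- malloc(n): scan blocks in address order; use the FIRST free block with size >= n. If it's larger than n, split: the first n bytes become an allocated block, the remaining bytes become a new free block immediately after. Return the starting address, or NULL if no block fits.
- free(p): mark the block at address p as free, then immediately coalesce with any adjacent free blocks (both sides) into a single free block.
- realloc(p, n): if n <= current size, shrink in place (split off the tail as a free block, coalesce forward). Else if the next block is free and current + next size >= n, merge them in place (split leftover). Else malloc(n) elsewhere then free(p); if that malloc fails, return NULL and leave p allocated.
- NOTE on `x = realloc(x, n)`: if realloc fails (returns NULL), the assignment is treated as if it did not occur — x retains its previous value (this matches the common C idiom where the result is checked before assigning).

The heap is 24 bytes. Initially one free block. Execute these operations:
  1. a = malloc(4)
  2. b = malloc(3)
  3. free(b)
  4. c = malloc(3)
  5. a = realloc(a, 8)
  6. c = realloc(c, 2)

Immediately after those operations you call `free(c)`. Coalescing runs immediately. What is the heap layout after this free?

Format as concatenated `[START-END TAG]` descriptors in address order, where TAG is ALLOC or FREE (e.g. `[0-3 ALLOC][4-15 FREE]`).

Answer: [0-6 FREE][7-14 ALLOC][15-23 FREE]

Derivation:
Op 1: a = malloc(4) -> a = 0; heap: [0-3 ALLOC][4-23 FREE]
Op 2: b = malloc(3) -> b = 4; heap: [0-3 ALLOC][4-6 ALLOC][7-23 FREE]
Op 3: free(b) -> (freed b); heap: [0-3 ALLOC][4-23 FREE]
Op 4: c = malloc(3) -> c = 4; heap: [0-3 ALLOC][4-6 ALLOC][7-23 FREE]
Op 5: a = realloc(a, 8) -> a = 7; heap: [0-3 FREE][4-6 ALLOC][7-14 ALLOC][15-23 FREE]
Op 6: c = realloc(c, 2) -> c = 4; heap: [0-3 FREE][4-5 ALLOC][6-6 FREE][7-14 ALLOC][15-23 FREE]
free(c): c = 4 -> block [4-5 ALLOC]; mark free, coalesce with adjacent free neighbors -> [0-6 FREE][7-14 ALLOC][15-23 FREE]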